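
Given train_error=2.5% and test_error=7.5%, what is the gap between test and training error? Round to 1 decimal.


Generalization gap = test_error - train_error
= 7.5 - 2.5
= 5.0%
A moderate gap.

5.0


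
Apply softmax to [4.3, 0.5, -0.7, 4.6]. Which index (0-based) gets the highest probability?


Softmax is a monotonic transformation, so it preserves the argmax.
We need to find the index of the maximum logit.
Index 0: 4.3
Index 1: 0.5
Index 2: -0.7
Index 3: 4.6
Maximum logit = 4.6 at index 3

3


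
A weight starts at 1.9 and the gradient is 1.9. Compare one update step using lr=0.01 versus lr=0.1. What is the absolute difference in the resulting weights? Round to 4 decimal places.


With lr=0.01: w_new = 1.9 - 0.01 * 1.9 = 1.881
With lr=0.1: w_new = 1.9 - 0.1 * 1.9 = 1.71
Absolute difference = |1.881 - 1.71|
= 0.1710

0.1710


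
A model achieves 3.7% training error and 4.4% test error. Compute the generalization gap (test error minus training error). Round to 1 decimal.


Generalization gap = test_error - train_error
= 4.4 - 3.7
= 0.7%
A small gap suggests good generalization.

0.7


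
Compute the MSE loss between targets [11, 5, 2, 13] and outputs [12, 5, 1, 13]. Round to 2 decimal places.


Differences: [-1, 0, 1, 0]
Squared errors: [1, 0, 1, 0]
Sum of squared errors = 2
MSE = 2 / 4 = 0.50

0.50


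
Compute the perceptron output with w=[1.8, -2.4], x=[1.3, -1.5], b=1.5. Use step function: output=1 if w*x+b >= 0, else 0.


z = w . x + b
= 1.8*1.3 + -2.4*-1.5 + 1.5
= 2.34 + 3.6 + 1.5
= 5.94 + 1.5
= 7.44
Since z = 7.44 >= 0, output = 1

1


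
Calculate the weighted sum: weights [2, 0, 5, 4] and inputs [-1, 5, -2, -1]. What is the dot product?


Element-wise products:
2 * -1 = -2
0 * 5 = 0
5 * -2 = -10
4 * -1 = -4
Sum = -2 + 0 + -10 + -4
= -16

-16


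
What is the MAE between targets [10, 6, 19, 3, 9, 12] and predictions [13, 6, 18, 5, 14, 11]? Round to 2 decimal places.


Absolute errors: [3, 0, 1, 2, 5, 1]
Sum of absolute errors = 12
MAE = 12 / 6 = 2.00

2.00


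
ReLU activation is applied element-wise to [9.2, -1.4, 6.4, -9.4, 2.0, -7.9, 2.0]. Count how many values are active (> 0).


ReLU(x) = max(0, x) for each element:
ReLU(9.2) = 9.2
ReLU(-1.4) = 0
ReLU(6.4) = 6.4
ReLU(-9.4) = 0
ReLU(2.0) = 2.0
ReLU(-7.9) = 0
ReLU(2.0) = 2.0
Active neurons (>0): 4

4


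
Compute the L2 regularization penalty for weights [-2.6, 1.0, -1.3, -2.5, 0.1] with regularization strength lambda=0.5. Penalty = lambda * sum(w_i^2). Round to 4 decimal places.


Squaring each weight:
(-2.6)^2 = 6.76
1.0^2 = 1.0
(-1.3)^2 = 1.69
(-2.5)^2 = 6.25
0.1^2 = 0.01
Sum of squares = 15.71
Penalty = 0.5 * 15.71 = 7.8550

7.8550


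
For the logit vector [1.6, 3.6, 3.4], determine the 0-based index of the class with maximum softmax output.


Softmax is a monotonic transformation, so it preserves the argmax.
We need to find the index of the maximum logit.
Index 0: 1.6
Index 1: 3.6
Index 2: 3.4
Maximum logit = 3.6 at index 1

1


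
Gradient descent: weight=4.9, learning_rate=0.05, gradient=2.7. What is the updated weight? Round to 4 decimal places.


w_new = w_old - lr * gradient
= 4.9 - 0.05 * 2.7
= 4.9 - (0.135)
= 4.7650

4.7650


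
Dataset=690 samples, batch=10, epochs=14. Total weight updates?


Iterations per epoch = 690 / 10 = 69
Total updates = iterations_per_epoch * epochs
= 69 * 14
= 966

966


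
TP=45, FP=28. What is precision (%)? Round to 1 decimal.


Precision = TP / (TP + FP) * 100
= 45 / (45 + 28)
= 45 / 73
= 0.6164
= 61.6%

61.6


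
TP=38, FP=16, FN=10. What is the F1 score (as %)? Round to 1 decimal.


Precision = TP / (TP + FP) = 38 / 54 = 0.7037
Recall = TP / (TP + FN) = 38 / 48 = 0.7917
F1 = 2 * P * R / (P + R)
= 2 * 0.7037 * 0.7917 / (0.7037 + 0.7917)
= 1.1142 / 1.4954
= 0.7451
As percentage: 74.5%

74.5


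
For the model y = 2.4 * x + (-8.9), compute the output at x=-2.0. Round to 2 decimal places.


y = 2.4 * -2.0 + (-8.9)
= -4.8 + (-8.9)
= -13.70

-13.70


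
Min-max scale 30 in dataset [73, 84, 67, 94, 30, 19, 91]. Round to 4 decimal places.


Min = 19, Max = 94
Range = 94 - 19 = 75
Scaled = (x - min) / (max - min)
= (30 - 19) / 75
= 11 / 75
= 0.1467

0.1467


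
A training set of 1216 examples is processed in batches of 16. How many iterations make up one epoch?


Iterations per epoch = dataset_size / batch_size
= 1216 / 16
= 76

76


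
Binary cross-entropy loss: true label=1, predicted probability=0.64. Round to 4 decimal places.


For y=1: Loss = -log(p)
= -log(0.64)
= -(-0.4463)
= 0.4463

0.4463


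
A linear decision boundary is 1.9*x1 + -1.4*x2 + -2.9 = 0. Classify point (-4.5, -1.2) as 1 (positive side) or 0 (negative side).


Compute 1.9 * -4.5 + -1.4 * -1.2 + -2.9
= -8.55 + 1.68 + -2.9
= -9.77
Since -9.77 < 0, the point is on the negative side.

0


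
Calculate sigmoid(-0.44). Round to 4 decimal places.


sigmoid(z) = 1 / (1 + exp(-z))
exp(-(-0.44)) = exp(0.44) = 1.5527
1 + 1.5527 = 2.5527
1 / 2.5527 = 0.3917

0.3917


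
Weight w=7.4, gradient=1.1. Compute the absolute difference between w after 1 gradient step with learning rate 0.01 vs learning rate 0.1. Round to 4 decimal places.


With lr=0.01: w_new = 7.4 - 0.01 * 1.1 = 7.389
With lr=0.1: w_new = 7.4 - 0.1 * 1.1 = 7.29
Absolute difference = |7.389 - 7.29|
= 0.0990

0.0990


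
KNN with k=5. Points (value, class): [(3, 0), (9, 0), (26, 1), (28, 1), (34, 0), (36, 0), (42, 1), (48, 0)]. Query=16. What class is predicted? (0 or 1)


Distances from query 16:
Point 9 (class 0): distance = 7
Point 26 (class 1): distance = 10
Point 28 (class 1): distance = 12
Point 3 (class 0): distance = 13
Point 34 (class 0): distance = 18
K=5 nearest neighbors: classes = [0, 1, 1, 0, 0]
Votes for class 1: 2 / 5
Majority vote => class 0

0


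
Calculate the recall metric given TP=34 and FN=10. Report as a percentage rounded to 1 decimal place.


Recall = TP / (TP + FN) * 100
= 34 / (34 + 10)
= 34 / 44
= 0.7727
= 77.3%

77.3


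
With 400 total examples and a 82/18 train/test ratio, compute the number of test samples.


Train samples = 400 * 82% = 328
Test samples = 400 - 328
= 72

72


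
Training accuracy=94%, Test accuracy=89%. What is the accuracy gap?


Gap = train_accuracy - test_accuracy
= 94 - 89
= 5%
This moderate gap may indicate mild overfitting.

5


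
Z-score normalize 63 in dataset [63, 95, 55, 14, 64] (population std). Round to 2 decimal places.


Mean = (63 + 95 + 55 + 14 + 64) / 5 = 58.2
Variance = sum((x_i - mean)^2) / n = 674.96
Std = sqrt(674.96) = 25.98
Z = (x - mean) / std
= (63 - 58.2) / 25.98
= 4.8 / 25.98
= 0.18

0.18


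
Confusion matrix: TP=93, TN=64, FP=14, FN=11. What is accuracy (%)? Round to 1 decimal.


Accuracy = (TP + TN) / (TP + TN + FP + FN) * 100
= (93 + 64) / (93 + 64 + 14 + 11)
= 157 / 182
= 0.8626
= 86.3%

86.3


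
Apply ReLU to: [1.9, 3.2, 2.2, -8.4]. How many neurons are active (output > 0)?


ReLU(x) = max(0, x) for each element:
ReLU(1.9) = 1.9
ReLU(3.2) = 3.2
ReLU(2.2) = 2.2
ReLU(-8.4) = 0
Active neurons (>0): 3

3


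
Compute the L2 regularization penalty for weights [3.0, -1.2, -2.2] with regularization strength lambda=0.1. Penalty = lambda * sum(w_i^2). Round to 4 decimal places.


Squaring each weight:
3.0^2 = 9.0
(-1.2)^2 = 1.44
(-2.2)^2 = 4.84
Sum of squares = 15.28
Penalty = 0.1 * 15.28 = 1.5280

1.5280


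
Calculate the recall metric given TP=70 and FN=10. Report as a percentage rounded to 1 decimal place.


Recall = TP / (TP + FN) * 100
= 70 / (70 + 10)
= 70 / 80
= 0.875
= 87.5%

87.5


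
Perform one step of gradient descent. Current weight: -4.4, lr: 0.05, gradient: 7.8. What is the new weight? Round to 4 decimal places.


w_new = w_old - lr * gradient
= -4.4 - 0.05 * 7.8
= -4.4 - (0.39)
= -4.7900

-4.7900


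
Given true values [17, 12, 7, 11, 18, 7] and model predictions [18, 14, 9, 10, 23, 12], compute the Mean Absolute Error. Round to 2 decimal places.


Absolute errors: [1, 2, 2, 1, 5, 5]
Sum of absolute errors = 16
MAE = 16 / 6 = 2.67

2.67


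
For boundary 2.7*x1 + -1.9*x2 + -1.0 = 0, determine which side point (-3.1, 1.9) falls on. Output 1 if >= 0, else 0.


Compute 2.7 * -3.1 + -1.9 * 1.9 + -1.0
= -8.37 + -3.61 + -1.0
= -12.98
Since -12.98 < 0, the point is on the negative side.

0


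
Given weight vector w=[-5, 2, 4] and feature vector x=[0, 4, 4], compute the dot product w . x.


Element-wise products:
-5 * 0 = 0
2 * 4 = 8
4 * 4 = 16
Sum = 0 + 8 + 16
= 24

24


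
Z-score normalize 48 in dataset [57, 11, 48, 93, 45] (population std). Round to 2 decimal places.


Mean = (57 + 11 + 48 + 93 + 45) / 5 = 50.8
Variance = sum((x_i - mean)^2) / n = 688.96
Std = sqrt(688.96) = 26.248
Z = (x - mean) / std
= (48 - 50.8) / 26.248
= -2.8 / 26.248
= -0.11

-0.11


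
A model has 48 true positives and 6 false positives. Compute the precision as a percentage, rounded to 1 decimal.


Precision = TP / (TP + FP) * 100
= 48 / (48 + 6)
= 48 / 54
= 0.8889
= 88.9%

88.9


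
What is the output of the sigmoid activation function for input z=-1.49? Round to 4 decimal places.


sigmoid(z) = 1 / (1 + exp(-z))
exp(-(-1.49)) = exp(1.49) = 4.4371
1 + 4.4371 = 5.4371
1 / 5.4371 = 0.1839

0.1839


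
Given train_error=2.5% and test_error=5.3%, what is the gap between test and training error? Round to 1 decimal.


Generalization gap = test_error - train_error
= 5.3 - 2.5
= 2.8%
A moderate gap.

2.8


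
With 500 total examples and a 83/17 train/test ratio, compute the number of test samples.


Train samples = 500 * 83% = 415
Test samples = 500 - 415
= 85

85


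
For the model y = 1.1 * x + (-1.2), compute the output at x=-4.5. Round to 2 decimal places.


y = 1.1 * -4.5 + (-1.2)
= -4.95 + (-1.2)
= -6.15

-6.15


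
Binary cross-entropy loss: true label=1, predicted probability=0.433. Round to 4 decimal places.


For y=1: Loss = -log(p)
= -log(0.433)
= -(-0.837)
= 0.8370

0.8370


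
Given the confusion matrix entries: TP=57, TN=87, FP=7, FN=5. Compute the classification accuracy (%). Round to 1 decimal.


Accuracy = (TP + TN) / (TP + TN + FP + FN) * 100
= (57 + 87) / (57 + 87 + 7 + 5)
= 144 / 156
= 0.9231
= 92.3%

92.3


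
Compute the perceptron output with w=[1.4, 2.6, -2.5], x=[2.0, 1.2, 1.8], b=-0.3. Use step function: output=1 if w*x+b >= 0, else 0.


z = w . x + b
= 1.4*2.0 + 2.6*1.2 + -2.5*1.8 + -0.3
= 2.8 + 3.12 + -4.5 + -0.3
= 1.42 + -0.3
= 1.12
Since z = 1.12 >= 0, output = 1

1


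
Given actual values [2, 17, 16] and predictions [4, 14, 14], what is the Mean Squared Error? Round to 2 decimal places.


Differences: [-2, 3, 2]
Squared errors: [4, 9, 4]
Sum of squared errors = 17
MSE = 17 / 3 = 5.67

5.67


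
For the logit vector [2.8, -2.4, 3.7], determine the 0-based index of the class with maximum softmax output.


Softmax is a monotonic transformation, so it preserves the argmax.
We need to find the index of the maximum logit.
Index 0: 2.8
Index 1: -2.4
Index 2: 3.7
Maximum logit = 3.7 at index 2

2


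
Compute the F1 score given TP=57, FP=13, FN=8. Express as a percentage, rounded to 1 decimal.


Precision = TP / (TP + FP) = 57 / 70 = 0.8143
Recall = TP / (TP + FN) = 57 / 65 = 0.8769
F1 = 2 * P * R / (P + R)
= 2 * 0.8143 * 0.8769 / (0.8143 + 0.8769)
= 1.4281 / 1.6912
= 0.8444
As percentage: 84.4%

84.4


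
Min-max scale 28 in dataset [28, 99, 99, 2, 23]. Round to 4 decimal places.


Min = 2, Max = 99
Range = 99 - 2 = 97
Scaled = (x - min) / (max - min)
= (28 - 2) / 97
= 26 / 97
= 0.2680

0.2680


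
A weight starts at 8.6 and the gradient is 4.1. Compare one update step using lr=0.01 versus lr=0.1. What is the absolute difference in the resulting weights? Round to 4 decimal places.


With lr=0.01: w_new = 8.6 - 0.01 * 4.1 = 8.559
With lr=0.1: w_new = 8.6 - 0.1 * 4.1 = 8.19
Absolute difference = |8.559 - 8.19|
= 0.3690

0.3690


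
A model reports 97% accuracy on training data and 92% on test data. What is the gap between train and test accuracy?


Gap = train_accuracy - test_accuracy
= 97 - 92
= 5%
This moderate gap may indicate mild overfitting.

5


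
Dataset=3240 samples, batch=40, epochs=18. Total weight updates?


Iterations per epoch = 3240 / 40 = 81
Total updates = iterations_per_epoch * epochs
= 81 * 18
= 1458

1458


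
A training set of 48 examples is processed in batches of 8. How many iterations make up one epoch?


Iterations per epoch = dataset_size / batch_size
= 48 / 8
= 6

6


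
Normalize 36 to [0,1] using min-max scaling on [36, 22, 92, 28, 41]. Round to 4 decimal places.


Min = 22, Max = 92
Range = 92 - 22 = 70
Scaled = (x - min) / (max - min)
= (36 - 22) / 70
= 14 / 70
= 0.2000

0.2000


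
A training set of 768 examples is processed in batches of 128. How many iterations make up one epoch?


Iterations per epoch = dataset_size / batch_size
= 768 / 128
= 6

6


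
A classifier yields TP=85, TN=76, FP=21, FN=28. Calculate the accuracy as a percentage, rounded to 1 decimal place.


Accuracy = (TP + TN) / (TP + TN + FP + FN) * 100
= (85 + 76) / (85 + 76 + 21 + 28)
= 161 / 210
= 0.7667
= 76.7%

76.7


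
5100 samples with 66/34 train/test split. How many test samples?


Train samples = 5100 * 66% = 3366
Test samples = 5100 - 3366
= 1734

1734


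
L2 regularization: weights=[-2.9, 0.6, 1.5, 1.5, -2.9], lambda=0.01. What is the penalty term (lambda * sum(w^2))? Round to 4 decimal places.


Squaring each weight:
(-2.9)^2 = 8.41
0.6^2 = 0.36
1.5^2 = 2.25
1.5^2 = 2.25
(-2.9)^2 = 8.41
Sum of squares = 21.68
Penalty = 0.01 * 21.68 = 0.2168

0.2168


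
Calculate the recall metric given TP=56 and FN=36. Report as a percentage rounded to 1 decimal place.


Recall = TP / (TP + FN) * 100
= 56 / (56 + 36)
= 56 / 92
= 0.6087
= 60.9%

60.9


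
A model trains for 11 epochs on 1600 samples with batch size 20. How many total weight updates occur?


Iterations per epoch = 1600 / 20 = 80
Total updates = iterations_per_epoch * epochs
= 80 * 11
= 880

880


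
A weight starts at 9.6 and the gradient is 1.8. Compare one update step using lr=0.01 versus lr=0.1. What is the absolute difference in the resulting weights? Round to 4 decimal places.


With lr=0.01: w_new = 9.6 - 0.01 * 1.8 = 9.582
With lr=0.1: w_new = 9.6 - 0.1 * 1.8 = 9.42
Absolute difference = |9.582 - 9.42|
= 0.1620

0.1620


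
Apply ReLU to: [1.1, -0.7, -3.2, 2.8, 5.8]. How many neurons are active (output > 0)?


ReLU(x) = max(0, x) for each element:
ReLU(1.1) = 1.1
ReLU(-0.7) = 0
ReLU(-3.2) = 0
ReLU(2.8) = 2.8
ReLU(5.8) = 5.8
Active neurons (>0): 3

3


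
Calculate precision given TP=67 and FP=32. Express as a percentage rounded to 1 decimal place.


Precision = TP / (TP + FP) * 100
= 67 / (67 + 32)
= 67 / 99
= 0.6768
= 67.7%

67.7


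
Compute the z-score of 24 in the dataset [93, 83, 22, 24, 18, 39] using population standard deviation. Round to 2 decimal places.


Mean = (93 + 83 + 22 + 24 + 18 + 39) / 6 = 46.5
Variance = sum((x_i - mean)^2) / n = 911.5833
Std = sqrt(911.5833) = 30.1924
Z = (x - mean) / std
= (24 - 46.5) / 30.1924
= -22.5 / 30.1924
= -0.75

-0.75


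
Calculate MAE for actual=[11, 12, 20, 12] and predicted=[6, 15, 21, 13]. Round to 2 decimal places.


Absolute errors: [5, 3, 1, 1]
Sum of absolute errors = 10
MAE = 10 / 4 = 2.50

2.50


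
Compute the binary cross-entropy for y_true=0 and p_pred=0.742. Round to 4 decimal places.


For y=0: Loss = -log(1-p)
= -log(1 - 0.742)
= -log(0.258)
= -(-1.3548)
= 1.3548

1.3548


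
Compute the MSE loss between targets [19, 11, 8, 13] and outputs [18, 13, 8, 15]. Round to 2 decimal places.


Differences: [1, -2, 0, -2]
Squared errors: [1, 4, 0, 4]
Sum of squared errors = 9
MSE = 9 / 4 = 2.25

2.25


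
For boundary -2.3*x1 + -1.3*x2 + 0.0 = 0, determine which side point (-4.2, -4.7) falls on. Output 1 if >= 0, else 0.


Compute -2.3 * -4.2 + -1.3 * -4.7 + 0.0
= 9.66 + 6.11 + 0.0
= 15.77
Since 15.77 >= 0, the point is on the positive side.

1


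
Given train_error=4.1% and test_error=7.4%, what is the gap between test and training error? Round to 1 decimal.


Generalization gap = test_error - train_error
= 7.4 - 4.1
= 3.3%
A moderate gap.

3.3


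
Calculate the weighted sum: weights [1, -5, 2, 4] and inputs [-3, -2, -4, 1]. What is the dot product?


Element-wise products:
1 * -3 = -3
-5 * -2 = 10
2 * -4 = -8
4 * 1 = 4
Sum = -3 + 10 + -8 + 4
= 3

3


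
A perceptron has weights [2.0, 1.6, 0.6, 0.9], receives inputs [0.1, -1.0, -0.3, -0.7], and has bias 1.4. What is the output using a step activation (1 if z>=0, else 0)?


z = w . x + b
= 2.0*0.1 + 1.6*-1.0 + 0.6*-0.3 + 0.9*-0.7 + 1.4
= 0.2 + -1.6 + -0.18 + -0.63 + 1.4
= -2.21 + 1.4
= -0.81
Since z = -0.81 < 0, output = 0

0


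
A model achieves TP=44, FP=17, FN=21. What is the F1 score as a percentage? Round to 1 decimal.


Precision = TP / (TP + FP) = 44 / 61 = 0.7213
Recall = TP / (TP + FN) = 44 / 65 = 0.6769
F1 = 2 * P * R / (P + R)
= 2 * 0.7213 * 0.6769 / (0.7213 + 0.6769)
= 0.9765 / 1.3982
= 0.6984
As percentage: 69.8%

69.8


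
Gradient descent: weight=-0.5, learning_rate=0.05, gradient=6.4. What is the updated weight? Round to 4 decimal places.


w_new = w_old - lr * gradient
= -0.5 - 0.05 * 6.4
= -0.5 - (0.32)
= -0.8200

-0.8200


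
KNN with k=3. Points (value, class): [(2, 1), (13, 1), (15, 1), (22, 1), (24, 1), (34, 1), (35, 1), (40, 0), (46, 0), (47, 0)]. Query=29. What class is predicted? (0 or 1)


Distances from query 29:
Point 24 (class 1): distance = 5
Point 34 (class 1): distance = 5
Point 35 (class 1): distance = 6
K=3 nearest neighbors: classes = [1, 1, 1]
Votes for class 1: 3 / 3
Majority vote => class 1

1


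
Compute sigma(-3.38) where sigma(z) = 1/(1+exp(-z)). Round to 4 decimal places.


sigmoid(z) = 1 / (1 + exp(-z))
exp(-(-3.38)) = exp(3.38) = 29.3708
1 + 29.3708 = 30.3708
1 / 30.3708 = 0.0329

0.0329


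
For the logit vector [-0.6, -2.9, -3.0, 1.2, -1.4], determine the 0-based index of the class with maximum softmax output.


Softmax is a monotonic transformation, so it preserves the argmax.
We need to find the index of the maximum logit.
Index 0: -0.6
Index 1: -2.9
Index 2: -3.0
Index 3: 1.2
Index 4: -1.4
Maximum logit = 1.2 at index 3

3


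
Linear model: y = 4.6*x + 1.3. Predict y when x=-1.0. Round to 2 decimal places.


y = 4.6 * -1.0 + (1.3)
= -4.6 + (1.3)
= -3.30

-3.30


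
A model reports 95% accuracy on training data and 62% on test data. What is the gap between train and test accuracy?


Gap = train_accuracy - test_accuracy
= 95 - 62
= 33%
This large gap strongly indicates overfitting.

33


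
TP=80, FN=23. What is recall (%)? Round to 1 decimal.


Recall = TP / (TP + FN) * 100
= 80 / (80 + 23)
= 80 / 103
= 0.7767
= 77.7%

77.7


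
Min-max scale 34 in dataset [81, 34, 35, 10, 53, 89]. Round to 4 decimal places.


Min = 10, Max = 89
Range = 89 - 10 = 79
Scaled = (x - min) / (max - min)
= (34 - 10) / 79
= 24 / 79
= 0.3038

0.3038


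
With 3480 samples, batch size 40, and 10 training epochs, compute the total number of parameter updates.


Iterations per epoch = 3480 / 40 = 87
Total updates = iterations_per_epoch * epochs
= 87 * 10
= 870

870


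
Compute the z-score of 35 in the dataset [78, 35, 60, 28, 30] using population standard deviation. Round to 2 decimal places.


Mean = (78 + 35 + 60 + 28 + 30) / 5 = 46.2
Variance = sum((x_i - mean)^2) / n = 384.16
Std = sqrt(384.16) = 19.6
Z = (x - mean) / std
= (35 - 46.2) / 19.6
= -11.2 / 19.6
= -0.57

-0.57


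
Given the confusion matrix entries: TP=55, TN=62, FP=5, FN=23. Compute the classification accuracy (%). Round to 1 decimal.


Accuracy = (TP + TN) / (TP + TN + FP + FN) * 100
= (55 + 62) / (55 + 62 + 5 + 23)
= 117 / 145
= 0.8069
= 80.7%

80.7


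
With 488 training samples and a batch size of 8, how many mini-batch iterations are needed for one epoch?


Iterations per epoch = dataset_size / batch_size
= 488 / 8
= 61

61


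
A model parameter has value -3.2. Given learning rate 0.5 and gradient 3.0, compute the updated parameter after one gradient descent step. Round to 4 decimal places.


w_new = w_old - lr * gradient
= -3.2 - 0.5 * 3.0
= -3.2 - (1.5)
= -4.7000

-4.7000


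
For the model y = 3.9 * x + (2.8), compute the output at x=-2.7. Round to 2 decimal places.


y = 3.9 * -2.7 + (2.8)
= -10.53 + (2.8)
= -7.73

-7.73


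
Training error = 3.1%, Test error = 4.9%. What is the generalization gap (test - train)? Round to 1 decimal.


Generalization gap = test_error - train_error
= 4.9 - 3.1
= 1.8%
A small gap suggests good generalization.

1.8


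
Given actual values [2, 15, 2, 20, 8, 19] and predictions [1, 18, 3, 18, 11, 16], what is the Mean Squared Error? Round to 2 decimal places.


Differences: [1, -3, -1, 2, -3, 3]
Squared errors: [1, 9, 1, 4, 9, 9]
Sum of squared errors = 33
MSE = 33 / 6 = 5.50

5.50


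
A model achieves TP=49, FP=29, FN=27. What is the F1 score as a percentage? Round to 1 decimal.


Precision = TP / (TP + FP) = 49 / 78 = 0.6282
Recall = TP / (TP + FN) = 49 / 76 = 0.6447
F1 = 2 * P * R / (P + R)
= 2 * 0.6282 * 0.6447 / (0.6282 + 0.6447)
= 0.8101 / 1.2729
= 0.6364
As percentage: 63.6%

63.6


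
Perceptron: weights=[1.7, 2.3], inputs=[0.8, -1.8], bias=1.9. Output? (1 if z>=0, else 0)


z = w . x + b
= 1.7*0.8 + 2.3*-1.8 + 1.9
= 1.36 + -4.14 + 1.9
= -2.78 + 1.9
= -0.88
Since z = -0.88 < 0, output = 0

0


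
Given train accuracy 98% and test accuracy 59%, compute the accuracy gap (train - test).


Gap = train_accuracy - test_accuracy
= 98 - 59
= 39%
This large gap strongly indicates overfitting.

39


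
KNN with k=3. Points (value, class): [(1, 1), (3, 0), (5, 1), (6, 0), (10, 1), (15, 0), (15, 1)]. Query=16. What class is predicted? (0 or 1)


Distances from query 16:
Point 15 (class 0): distance = 1
Point 15 (class 1): distance = 1
Point 10 (class 1): distance = 6
K=3 nearest neighbors: classes = [0, 1, 1]
Votes for class 1: 2 / 3
Majority vote => class 1

1


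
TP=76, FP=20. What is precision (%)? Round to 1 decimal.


Precision = TP / (TP + FP) * 100
= 76 / (76 + 20)
= 76 / 96
= 0.7917
= 79.2%

79.2


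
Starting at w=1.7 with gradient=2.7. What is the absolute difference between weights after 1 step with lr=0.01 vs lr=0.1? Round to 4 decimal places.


With lr=0.01: w_new = 1.7 - 0.01 * 2.7 = 1.673
With lr=0.1: w_new = 1.7 - 0.1 * 2.7 = 1.43
Absolute difference = |1.673 - 1.43|
= 0.2430

0.2430


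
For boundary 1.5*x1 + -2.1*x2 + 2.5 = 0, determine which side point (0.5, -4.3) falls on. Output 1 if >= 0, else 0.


Compute 1.5 * 0.5 + -2.1 * -4.3 + 2.5
= 0.75 + 9.03 + 2.5
= 12.28
Since 12.28 >= 0, the point is on the positive side.

1


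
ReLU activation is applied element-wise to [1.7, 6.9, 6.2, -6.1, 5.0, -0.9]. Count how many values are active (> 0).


ReLU(x) = max(0, x) for each element:
ReLU(1.7) = 1.7
ReLU(6.9) = 6.9
ReLU(6.2) = 6.2
ReLU(-6.1) = 0
ReLU(5.0) = 5.0
ReLU(-0.9) = 0
Active neurons (>0): 4

4


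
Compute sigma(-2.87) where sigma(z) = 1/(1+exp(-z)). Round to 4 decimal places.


sigmoid(z) = 1 / (1 + exp(-z))
exp(-(-2.87)) = exp(2.87) = 17.637
1 + 17.637 = 18.637
1 / 18.637 = 0.0537

0.0537


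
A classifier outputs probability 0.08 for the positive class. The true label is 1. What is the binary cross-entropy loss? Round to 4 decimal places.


For y=1: Loss = -log(p)
= -log(0.08)
= -(-2.5257)
= 2.5257

2.5257


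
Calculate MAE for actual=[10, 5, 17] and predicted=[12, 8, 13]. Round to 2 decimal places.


Absolute errors: [2, 3, 4]
Sum of absolute errors = 9
MAE = 9 / 3 = 3.00

3.00


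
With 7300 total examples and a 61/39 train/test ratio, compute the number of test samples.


Train samples = 7300 * 61% = 4453
Test samples = 7300 - 4453
= 2847

2847


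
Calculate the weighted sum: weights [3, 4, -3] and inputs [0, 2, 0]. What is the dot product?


Element-wise products:
3 * 0 = 0
4 * 2 = 8
-3 * 0 = 0
Sum = 0 + 8 + 0
= 8

8


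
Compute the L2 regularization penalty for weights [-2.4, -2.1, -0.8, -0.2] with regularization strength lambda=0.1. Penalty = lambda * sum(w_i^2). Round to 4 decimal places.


Squaring each weight:
(-2.4)^2 = 5.76
(-2.1)^2 = 4.41
(-0.8)^2 = 0.64
(-0.2)^2 = 0.04
Sum of squares = 10.85
Penalty = 0.1 * 10.85 = 1.0850

1.0850


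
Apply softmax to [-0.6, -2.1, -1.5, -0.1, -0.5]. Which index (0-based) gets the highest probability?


Softmax is a monotonic transformation, so it preserves the argmax.
We need to find the index of the maximum logit.
Index 0: -0.6
Index 1: -2.1
Index 2: -1.5
Index 3: -0.1
Index 4: -0.5
Maximum logit = -0.1 at index 3

3


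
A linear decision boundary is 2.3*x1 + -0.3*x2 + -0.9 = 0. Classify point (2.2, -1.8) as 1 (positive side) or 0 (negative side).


Compute 2.3 * 2.2 + -0.3 * -1.8 + -0.9
= 5.06 + 0.54 + -0.9
= 4.7
Since 4.7 >= 0, the point is on the positive side.

1


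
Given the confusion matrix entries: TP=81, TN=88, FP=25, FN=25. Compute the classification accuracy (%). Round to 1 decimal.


Accuracy = (TP + TN) / (TP + TN + FP + FN) * 100
= (81 + 88) / (81 + 88 + 25 + 25)
= 169 / 219
= 0.7717
= 77.2%

77.2


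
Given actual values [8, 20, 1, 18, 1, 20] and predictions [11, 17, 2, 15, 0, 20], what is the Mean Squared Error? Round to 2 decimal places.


Differences: [-3, 3, -1, 3, 1, 0]
Squared errors: [9, 9, 1, 9, 1, 0]
Sum of squared errors = 29
MSE = 29 / 6 = 4.83

4.83


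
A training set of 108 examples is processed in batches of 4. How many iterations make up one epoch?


Iterations per epoch = dataset_size / batch_size
= 108 / 4
= 27

27


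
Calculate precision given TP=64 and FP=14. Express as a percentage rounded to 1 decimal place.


Precision = TP / (TP + FP) * 100
= 64 / (64 + 14)
= 64 / 78
= 0.8205
= 82.1%

82.1


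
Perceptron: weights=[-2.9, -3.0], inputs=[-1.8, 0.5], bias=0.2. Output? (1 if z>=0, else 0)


z = w . x + b
= -2.9*-1.8 + -3.0*0.5 + 0.2
= 5.22 + -1.5 + 0.2
= 3.72 + 0.2
= 3.92
Since z = 3.92 >= 0, output = 1

1


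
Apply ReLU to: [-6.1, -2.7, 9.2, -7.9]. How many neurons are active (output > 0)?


ReLU(x) = max(0, x) for each element:
ReLU(-6.1) = 0
ReLU(-2.7) = 0
ReLU(9.2) = 9.2
ReLU(-7.9) = 0
Active neurons (>0): 1

1


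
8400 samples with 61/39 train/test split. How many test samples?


Train samples = 8400 * 61% = 5124
Test samples = 8400 - 5124
= 3276

3276


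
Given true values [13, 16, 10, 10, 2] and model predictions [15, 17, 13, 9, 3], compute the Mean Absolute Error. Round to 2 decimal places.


Absolute errors: [2, 1, 3, 1, 1]
Sum of absolute errors = 8
MAE = 8 / 5 = 1.60

1.60


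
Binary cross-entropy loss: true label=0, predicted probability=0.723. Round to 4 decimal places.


For y=0: Loss = -log(1-p)
= -log(1 - 0.723)
= -log(0.277)
= -(-1.2837)
= 1.2837

1.2837


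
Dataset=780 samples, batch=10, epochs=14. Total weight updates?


Iterations per epoch = 780 / 10 = 78
Total updates = iterations_per_epoch * epochs
= 78 * 14
= 1092

1092


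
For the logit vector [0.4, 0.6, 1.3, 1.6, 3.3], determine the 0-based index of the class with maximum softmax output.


Softmax is a monotonic transformation, so it preserves the argmax.
We need to find the index of the maximum logit.
Index 0: 0.4
Index 1: 0.6
Index 2: 1.3
Index 3: 1.6
Index 4: 3.3
Maximum logit = 3.3 at index 4

4


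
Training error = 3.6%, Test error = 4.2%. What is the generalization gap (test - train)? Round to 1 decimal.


Generalization gap = test_error - train_error
= 4.2 - 3.6
= 0.6%
A small gap suggests good generalization.

0.6


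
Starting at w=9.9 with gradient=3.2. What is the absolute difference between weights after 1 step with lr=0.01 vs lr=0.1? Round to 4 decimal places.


With lr=0.01: w_new = 9.9 - 0.01 * 3.2 = 9.868
With lr=0.1: w_new = 9.9 - 0.1 * 3.2 = 9.58
Absolute difference = |9.868 - 9.58|
= 0.2880

0.2880


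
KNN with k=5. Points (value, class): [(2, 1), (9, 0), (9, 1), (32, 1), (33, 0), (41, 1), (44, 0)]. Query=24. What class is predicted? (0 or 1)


Distances from query 24:
Point 32 (class 1): distance = 8
Point 33 (class 0): distance = 9
Point 9 (class 0): distance = 15
Point 9 (class 1): distance = 15
Point 41 (class 1): distance = 17
K=5 nearest neighbors: classes = [1, 0, 0, 1, 1]
Votes for class 1: 3 / 5
Majority vote => class 1

1


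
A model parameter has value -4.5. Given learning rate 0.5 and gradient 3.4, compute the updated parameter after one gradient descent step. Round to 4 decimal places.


w_new = w_old - lr * gradient
= -4.5 - 0.5 * 3.4
= -4.5 - (1.7)
= -6.2000

-6.2000


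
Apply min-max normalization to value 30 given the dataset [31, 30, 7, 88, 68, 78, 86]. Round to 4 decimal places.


Min = 7, Max = 88
Range = 88 - 7 = 81
Scaled = (x - min) / (max - min)
= (30 - 7) / 81
= 23 / 81
= 0.2840

0.2840


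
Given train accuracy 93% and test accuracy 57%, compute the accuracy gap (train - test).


Gap = train_accuracy - test_accuracy
= 93 - 57
= 36%
This large gap strongly indicates overfitting.

36


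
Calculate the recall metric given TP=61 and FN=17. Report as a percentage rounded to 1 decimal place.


Recall = TP / (TP + FN) * 100
= 61 / (61 + 17)
= 61 / 78
= 0.7821
= 78.2%

78.2


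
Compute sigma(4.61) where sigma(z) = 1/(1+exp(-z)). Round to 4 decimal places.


sigmoid(z) = 1 / (1 + exp(-z))
exp(-(4.61)) = exp(-4.61) = 0.01
1 + 0.01 = 1.01
1 / 1.01 = 0.9901

0.9901


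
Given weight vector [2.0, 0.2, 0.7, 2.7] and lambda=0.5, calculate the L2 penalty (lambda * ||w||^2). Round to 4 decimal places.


Squaring each weight:
2.0^2 = 4.0
0.2^2 = 0.04
0.7^2 = 0.49
2.7^2 = 7.29
Sum of squares = 11.82
Penalty = 0.5 * 11.82 = 5.9100

5.9100


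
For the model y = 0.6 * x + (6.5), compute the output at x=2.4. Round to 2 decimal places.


y = 0.6 * 2.4 + (6.5)
= 1.44 + (6.5)
= 7.94

7.94


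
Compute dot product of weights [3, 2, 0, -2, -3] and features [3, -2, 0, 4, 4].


Element-wise products:
3 * 3 = 9
2 * -2 = -4
0 * 0 = 0
-2 * 4 = -8
-3 * 4 = -12
Sum = 9 + -4 + 0 + -8 + -12
= -15

-15


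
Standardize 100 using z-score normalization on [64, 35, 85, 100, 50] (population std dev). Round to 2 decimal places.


Mean = (64 + 35 + 85 + 100 + 50) / 5 = 66.8
Variance = sum((x_i - mean)^2) / n = 546.96
Std = sqrt(546.96) = 23.3872
Z = (x - mean) / std
= (100 - 66.8) / 23.3872
= 33.2 / 23.3872
= 1.42

1.42


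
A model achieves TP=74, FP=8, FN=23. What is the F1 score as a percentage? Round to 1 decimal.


Precision = TP / (TP + FP) = 74 / 82 = 0.9024
Recall = TP / (TP + FN) = 74 / 97 = 0.7629
F1 = 2 * P * R / (P + R)
= 2 * 0.9024 * 0.7629 / (0.9024 + 0.7629)
= 1.3769 / 1.6653
= 0.8268
As percentage: 82.7%

82.7


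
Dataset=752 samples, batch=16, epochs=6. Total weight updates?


Iterations per epoch = 752 / 16 = 47
Total updates = iterations_per_epoch * epochs
= 47 * 6
= 282

282


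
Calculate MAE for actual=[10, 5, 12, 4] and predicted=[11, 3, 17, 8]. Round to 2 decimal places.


Absolute errors: [1, 2, 5, 4]
Sum of absolute errors = 12
MAE = 12 / 4 = 3.00

3.00


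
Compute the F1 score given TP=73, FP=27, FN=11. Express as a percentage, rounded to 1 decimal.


Precision = TP / (TP + FP) = 73 / 100 = 0.73
Recall = TP / (TP + FN) = 73 / 84 = 0.869
F1 = 2 * P * R / (P + R)
= 2 * 0.73 * 0.869 / (0.73 + 0.869)
= 1.2688 / 1.599
= 0.7935
As percentage: 79.3%

79.3


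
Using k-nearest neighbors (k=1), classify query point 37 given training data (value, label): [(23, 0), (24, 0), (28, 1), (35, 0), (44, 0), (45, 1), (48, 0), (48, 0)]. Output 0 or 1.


Distances from query 37:
Point 35 (class 0): distance = 2
K=1 nearest neighbors: classes = [0]
Votes for class 1: 0 / 1
Majority vote => class 0

0


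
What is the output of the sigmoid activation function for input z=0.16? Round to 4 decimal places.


sigmoid(z) = 1 / (1 + exp(-z))
exp(-(0.16)) = exp(-0.16) = 0.8521
1 + 0.8521 = 1.8521
1 / 1.8521 = 0.5399

0.5399


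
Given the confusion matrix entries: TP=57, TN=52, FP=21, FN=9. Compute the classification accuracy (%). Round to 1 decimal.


Accuracy = (TP + TN) / (TP + TN + FP + FN) * 100
= (57 + 52) / (57 + 52 + 21 + 9)
= 109 / 139
= 0.7842
= 78.4%

78.4


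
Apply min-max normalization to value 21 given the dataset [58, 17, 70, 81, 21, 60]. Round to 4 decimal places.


Min = 17, Max = 81
Range = 81 - 17 = 64
Scaled = (x - min) / (max - min)
= (21 - 17) / 64
= 4 / 64
= 0.0625

0.0625


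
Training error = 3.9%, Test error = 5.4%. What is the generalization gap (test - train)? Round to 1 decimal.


Generalization gap = test_error - train_error
= 5.4 - 3.9
= 1.5%
A small gap suggests good generalization.

1.5


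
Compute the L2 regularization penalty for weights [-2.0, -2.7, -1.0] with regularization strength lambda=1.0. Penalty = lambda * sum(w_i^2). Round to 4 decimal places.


Squaring each weight:
(-2.0)^2 = 4.0
(-2.7)^2 = 7.29
(-1.0)^2 = 1.0
Sum of squares = 12.29
Penalty = 1.0 * 12.29 = 12.2900

12.2900


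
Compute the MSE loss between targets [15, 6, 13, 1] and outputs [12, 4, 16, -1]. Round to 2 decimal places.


Differences: [3, 2, -3, 2]
Squared errors: [9, 4, 9, 4]
Sum of squared errors = 26
MSE = 26 / 4 = 6.50

6.50


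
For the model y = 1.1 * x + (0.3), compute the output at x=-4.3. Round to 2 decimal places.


y = 1.1 * -4.3 + (0.3)
= -4.73 + (0.3)
= -4.43

-4.43


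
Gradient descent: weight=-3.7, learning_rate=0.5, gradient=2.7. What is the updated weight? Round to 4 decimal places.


w_new = w_old - lr * gradient
= -3.7 - 0.5 * 2.7
= -3.7 - (1.35)
= -5.0500

-5.0500


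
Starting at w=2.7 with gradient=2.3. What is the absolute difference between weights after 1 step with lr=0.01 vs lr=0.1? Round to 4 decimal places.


With lr=0.01: w_new = 2.7 - 0.01 * 2.3 = 2.677
With lr=0.1: w_new = 2.7 - 0.1 * 2.3 = 2.47
Absolute difference = |2.677 - 2.47|
= 0.2070

0.2070


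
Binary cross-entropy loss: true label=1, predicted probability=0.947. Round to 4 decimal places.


For y=1: Loss = -log(p)
= -log(0.947)
= -(-0.0545)
= 0.0545

0.0545


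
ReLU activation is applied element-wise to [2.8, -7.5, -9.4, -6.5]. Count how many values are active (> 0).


ReLU(x) = max(0, x) for each element:
ReLU(2.8) = 2.8
ReLU(-7.5) = 0
ReLU(-9.4) = 0
ReLU(-6.5) = 0
Active neurons (>0): 1

1


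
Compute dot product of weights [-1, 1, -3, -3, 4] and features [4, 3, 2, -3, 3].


Element-wise products:
-1 * 4 = -4
1 * 3 = 3
-3 * 2 = -6
-3 * -3 = 9
4 * 3 = 12
Sum = -4 + 3 + -6 + 9 + 12
= 14

14


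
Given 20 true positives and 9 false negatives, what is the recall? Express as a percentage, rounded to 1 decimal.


Recall = TP / (TP + FN) * 100
= 20 / (20 + 9)
= 20 / 29
= 0.6897
= 69.0%

69.0


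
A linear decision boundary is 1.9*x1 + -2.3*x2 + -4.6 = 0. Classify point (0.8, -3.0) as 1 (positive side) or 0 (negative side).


Compute 1.9 * 0.8 + -2.3 * -3.0 + -4.6
= 1.52 + 6.9 + -4.6
= 3.82
Since 3.82 >= 0, the point is on the positive side.

1


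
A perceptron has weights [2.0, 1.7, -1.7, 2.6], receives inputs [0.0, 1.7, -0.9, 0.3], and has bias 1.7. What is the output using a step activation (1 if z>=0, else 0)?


z = w . x + b
= 2.0*0.0 + 1.7*1.7 + -1.7*-0.9 + 2.6*0.3 + 1.7
= 0.0 + 2.89 + 1.53 + 0.78 + 1.7
= 5.2 + 1.7
= 6.9
Since z = 6.9 >= 0, output = 1

1


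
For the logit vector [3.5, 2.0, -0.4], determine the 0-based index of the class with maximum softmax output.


Softmax is a monotonic transformation, so it preserves the argmax.
We need to find the index of the maximum logit.
Index 0: 3.5
Index 1: 2.0
Index 2: -0.4
Maximum logit = 3.5 at index 0

0


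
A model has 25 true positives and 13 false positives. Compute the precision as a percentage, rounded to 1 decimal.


Precision = TP / (TP + FP) * 100
= 25 / (25 + 13)
= 25 / 38
= 0.6579
= 65.8%

65.8


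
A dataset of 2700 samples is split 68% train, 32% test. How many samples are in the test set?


Train samples = 2700 * 68% = 1836
Test samples = 2700 - 1836
= 864

864


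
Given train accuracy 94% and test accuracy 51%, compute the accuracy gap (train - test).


Gap = train_accuracy - test_accuracy
= 94 - 51
= 43%
This large gap strongly indicates overfitting.

43


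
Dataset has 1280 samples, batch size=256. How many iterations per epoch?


Iterations per epoch = dataset_size / batch_size
= 1280 / 256
= 5

5


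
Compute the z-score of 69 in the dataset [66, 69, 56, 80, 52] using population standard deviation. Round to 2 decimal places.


Mean = (66 + 69 + 56 + 80 + 52) / 5 = 64.6
Variance = sum((x_i - mean)^2) / n = 98.24
Std = sqrt(98.24) = 9.9116
Z = (x - mean) / std
= (69 - 64.6) / 9.9116
= 4.4 / 9.9116
= 0.44

0.44


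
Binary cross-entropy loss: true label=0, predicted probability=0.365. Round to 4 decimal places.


For y=0: Loss = -log(1-p)
= -log(1 - 0.365)
= -log(0.635)
= -(-0.4541)
= 0.4541

0.4541


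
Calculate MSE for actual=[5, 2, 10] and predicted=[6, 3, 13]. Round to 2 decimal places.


Differences: [-1, -1, -3]
Squared errors: [1, 1, 9]
Sum of squared errors = 11
MSE = 11 / 3 = 3.67

3.67


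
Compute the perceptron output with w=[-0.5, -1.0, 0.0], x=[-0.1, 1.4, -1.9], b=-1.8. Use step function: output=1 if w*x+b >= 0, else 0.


z = w . x + b
= -0.5*-0.1 + -1.0*1.4 + 0.0*-1.9 + -1.8
= 0.05 + -1.4 + -0.0 + -1.8
= -1.35 + -1.8
= -3.15
Since z = -3.15 < 0, output = 0

0


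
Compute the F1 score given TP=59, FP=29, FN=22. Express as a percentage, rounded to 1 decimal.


Precision = TP / (TP + FP) = 59 / 88 = 0.6705
Recall = TP / (TP + FN) = 59 / 81 = 0.7284
F1 = 2 * P * R / (P + R)
= 2 * 0.6705 * 0.7284 / (0.6705 + 0.7284)
= 0.9767 / 1.3988
= 0.6982
As percentage: 69.8%

69.8


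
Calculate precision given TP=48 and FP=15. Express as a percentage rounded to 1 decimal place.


Precision = TP / (TP + FP) * 100
= 48 / (48 + 15)
= 48 / 63
= 0.7619
= 76.2%

76.2


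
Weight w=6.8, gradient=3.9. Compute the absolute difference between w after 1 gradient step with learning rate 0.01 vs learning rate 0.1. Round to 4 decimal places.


With lr=0.01: w_new = 6.8 - 0.01 * 3.9 = 6.761
With lr=0.1: w_new = 6.8 - 0.1 * 3.9 = 6.41
Absolute difference = |6.761 - 6.41|
= 0.3510

0.3510


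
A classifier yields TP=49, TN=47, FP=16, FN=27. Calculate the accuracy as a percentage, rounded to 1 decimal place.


Accuracy = (TP + TN) / (TP + TN + FP + FN) * 100
= (49 + 47) / (49 + 47 + 16 + 27)
= 96 / 139
= 0.6906
= 69.1%

69.1


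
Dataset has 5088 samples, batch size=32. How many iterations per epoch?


Iterations per epoch = dataset_size / batch_size
= 5088 / 32
= 159

159


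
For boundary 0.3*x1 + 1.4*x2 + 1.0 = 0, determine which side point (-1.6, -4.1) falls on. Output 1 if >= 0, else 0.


Compute 0.3 * -1.6 + 1.4 * -4.1 + 1.0
= -0.48 + -5.74 + 1.0
= -5.22
Since -5.22 < 0, the point is on the negative side.

0


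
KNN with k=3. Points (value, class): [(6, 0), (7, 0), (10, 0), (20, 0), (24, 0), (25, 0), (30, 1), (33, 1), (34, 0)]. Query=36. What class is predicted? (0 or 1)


Distances from query 36:
Point 34 (class 0): distance = 2
Point 33 (class 1): distance = 3
Point 30 (class 1): distance = 6
K=3 nearest neighbors: classes = [0, 1, 1]
Votes for class 1: 2 / 3
Majority vote => class 1

1


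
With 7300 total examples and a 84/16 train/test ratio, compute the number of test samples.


Train samples = 7300 * 84% = 6132
Test samples = 7300 - 6132
= 1168

1168


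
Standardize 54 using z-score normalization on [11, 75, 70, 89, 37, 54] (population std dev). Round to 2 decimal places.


Mean = (11 + 75 + 70 + 89 + 37 + 54) / 6 = 56.0
Variance = sum((x_i - mean)^2) / n = 672.6667
Std = sqrt(672.6667) = 25.9358
Z = (x - mean) / std
= (54 - 56.0) / 25.9358
= -2.0 / 25.9358
= -0.08

-0.08
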